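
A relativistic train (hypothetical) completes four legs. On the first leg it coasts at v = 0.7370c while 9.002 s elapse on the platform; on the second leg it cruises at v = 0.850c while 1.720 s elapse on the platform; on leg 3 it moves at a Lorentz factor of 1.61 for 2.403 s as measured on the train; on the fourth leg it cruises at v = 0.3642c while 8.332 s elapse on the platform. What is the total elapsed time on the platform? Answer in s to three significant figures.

Δt = 22.9 s

Leg 1: 9.002 s is already measured on the platform.
Leg 2: 1.720 s is already measured on the platform.
Leg 3: γ = 1.61; Δt_3 = 1.610 × 2.403 = 3.869 s.
Leg 4: 8.332 s is already measured on the platform.
Total: 9.002 + 1.720 + 3.869 + 8.332 s.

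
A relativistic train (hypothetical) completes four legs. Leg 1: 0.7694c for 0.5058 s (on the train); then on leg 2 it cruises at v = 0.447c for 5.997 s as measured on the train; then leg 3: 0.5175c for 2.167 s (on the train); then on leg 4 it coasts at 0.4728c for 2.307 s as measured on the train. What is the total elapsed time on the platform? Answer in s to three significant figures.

Δt = 12.6 s

Leg 1: γ = 1/√(1 − 0.7694²) = 1/√0.4080 = 1.566; Δt_1 = 1.566 × 0.5058 = 0.7918 s.
Leg 2: γ = 1/√(1 − 0.447²) = 1/√0.8002 = 1.118; Δt_2 = 1.118 × 5.997 = 6.704 s.
Leg 3: γ = 1/√(1 − 0.5175²) = 1/√0.7322 = 1.169; Δt_3 = 1.169 × 2.167 = 2.532 s.
Leg 4: γ = 1/√(1 − 0.4728²) = 1/√0.7765 = 1.135; Δt_4 = 1.135 × 2.307 = 2.618 s.
Total: 0.7918 + 6.704 + 2.532 + 2.618 s.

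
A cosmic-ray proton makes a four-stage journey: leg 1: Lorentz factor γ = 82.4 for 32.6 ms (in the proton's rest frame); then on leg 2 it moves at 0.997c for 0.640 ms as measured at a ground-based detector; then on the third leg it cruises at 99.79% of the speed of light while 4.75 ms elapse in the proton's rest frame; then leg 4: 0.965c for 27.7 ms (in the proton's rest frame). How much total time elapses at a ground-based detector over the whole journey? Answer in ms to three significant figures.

Leg 1: γ = 82.4; Δt_1 = 82.40 × 32.6 = 2686 ms.
Leg 2: 0.640 ms is already measured at a ground-based detector.
Leg 3: β = 0.9979; γ = 1/√(1 − 0.9979²) = 1/√0.004196 = 15.44; Δt_3 = 15.44 × 4.75 = 73.33 ms.
Leg 4: γ = 1/√(1 − 0.965²) = 1/√0.06878 = 3.813; Δt_4 = 3.813 × 27.7 = 105.6 ms.
Total: 2686 + 0.6400 + 73.33 + 105.6 ms.

Δt = 2870 ms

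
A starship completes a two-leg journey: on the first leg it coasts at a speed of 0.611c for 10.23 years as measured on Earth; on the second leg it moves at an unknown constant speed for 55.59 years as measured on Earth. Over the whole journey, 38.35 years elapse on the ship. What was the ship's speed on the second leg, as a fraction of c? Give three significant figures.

Leg 1: γ = 1/√(1 − 0.611²) = 1/√0.6267 = 1.263; τ_1 = 10.23/1.263 = 8.098 years.
Leg 2: speed unknown; τ_2 = 55.59/γ_2.
Total proper time: 8.098 + τ_2 = 38.35, so τ_2 = 38.35 − 8.098 = 30.25 years.
γ_2 = 55.59/30.25 = 1.838; β = √(1 − 1/γ²) = √0.7039.

β = 0.839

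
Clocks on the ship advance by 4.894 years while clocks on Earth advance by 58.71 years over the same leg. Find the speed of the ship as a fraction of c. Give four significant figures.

The proper time is measured on the ship (both events occur at the ship's location); Δt is measured on Earth. γ = Δt/τ = 58.71/4.894 = 12.00.
β = √(1 − 1/γ²) = √(1 − 0.006949) = √0.9931

v = 0.9965c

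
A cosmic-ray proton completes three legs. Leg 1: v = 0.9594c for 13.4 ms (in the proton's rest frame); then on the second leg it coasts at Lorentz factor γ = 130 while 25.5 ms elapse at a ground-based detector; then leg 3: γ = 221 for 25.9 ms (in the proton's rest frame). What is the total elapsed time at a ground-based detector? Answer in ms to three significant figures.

Δt = 5800 ms

Leg 1: γ = 1/√(1 − 0.9594²) = 1/√0.07955 = 3.545; Δt_1 = 3.545 × 13.4 = 47.51 ms.
Leg 2: 25.5 ms is already measured at a ground-based detector.
Leg 3: γ = 221; Δt_3 = 221.0 × 25.9 = 5724 ms.
Total: 47.51 + 25.50 + 5724 ms.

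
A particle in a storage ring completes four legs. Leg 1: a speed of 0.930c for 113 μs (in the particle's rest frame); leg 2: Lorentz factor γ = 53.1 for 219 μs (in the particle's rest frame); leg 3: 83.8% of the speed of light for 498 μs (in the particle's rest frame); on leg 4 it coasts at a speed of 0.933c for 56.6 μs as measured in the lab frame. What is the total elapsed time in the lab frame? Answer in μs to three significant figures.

Leg 1: γ = 1/√(1 − 0.930²) = 1/√0.1351 = 2.721; Δt_1 = 2.721 × 113 = 307.4 μs.
Leg 2: γ = 53.1; Δt_2 = 53.10 × 219 = 1.163×10⁴ μs.
Leg 3: β = 0.838; γ = 1/√(1 − 0.838²) = 1/√0.2978 = 1.833; Δt_3 = 1.833 × 498 = 912.6 μs.
Leg 4: 56.6 μs is already measured in the lab frame.
Total: 307.4 + 1.163×10⁴ + 912.6 + 56.60 μs.

Δt = 1.29×10⁴ μs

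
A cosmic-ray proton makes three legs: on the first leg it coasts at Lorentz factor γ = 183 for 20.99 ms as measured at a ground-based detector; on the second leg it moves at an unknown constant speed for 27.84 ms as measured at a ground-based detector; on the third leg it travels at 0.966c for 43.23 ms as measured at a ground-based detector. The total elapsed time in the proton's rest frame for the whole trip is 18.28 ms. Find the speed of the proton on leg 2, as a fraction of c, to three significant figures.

Leg 1: γ = 183; τ_1 = 20.99/183.0 = 0.1147 ms.
Leg 2: speed unknown; τ_2 = 27.84/γ_2.
Leg 3: γ = 1/√(1 − 0.966²) = 1/√0.06684 = 3.868; τ_3 = 43.23/3.868 = 11.18 ms.
Total proper time: 0.1147 + τ_2 + 11.18 = 18.28, so τ_2 = 18.28 − 11.29 = 6.989 ms.
γ_2 = 27.84/6.989 = 3.984; β = √(1 − 1/γ²) = √0.9370.

β = 0.968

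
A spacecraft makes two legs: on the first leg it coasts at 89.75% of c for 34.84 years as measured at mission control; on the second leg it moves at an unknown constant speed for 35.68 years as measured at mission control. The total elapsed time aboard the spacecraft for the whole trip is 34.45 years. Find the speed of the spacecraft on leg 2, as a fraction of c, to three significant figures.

Leg 1: β = 0.8975; γ = 1/√(1 − 0.8975²) = 1/√0.1945 = 2.267; τ_1 = 34.84/2.267 = 15.36 years.
Leg 2: speed unknown; τ_2 = 35.68/γ_2.
Total proper time: 15.36 + τ_2 = 34.45, so τ_2 = 34.45 − 15.36 = 19.09 years.
γ_2 = 35.68/19.09 = 1.870; β = √(1 − 1/γ²) = √0.7139.

β = 0.845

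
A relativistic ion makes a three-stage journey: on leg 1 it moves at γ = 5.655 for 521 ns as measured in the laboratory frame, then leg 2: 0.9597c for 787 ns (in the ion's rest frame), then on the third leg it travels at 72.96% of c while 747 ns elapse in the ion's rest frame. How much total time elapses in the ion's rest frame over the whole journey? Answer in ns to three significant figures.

Leg 1: γ = 5.655; τ_1 = 521/5.655 = 92.13 ns.
Leg 2: 787 ns is already measured in the ion's rest frame.
Leg 3: 747 ns is already measured in the ion's rest frame.
Total: 92.13 + 787.0 + 747.0 ns.

τ = 1630 ns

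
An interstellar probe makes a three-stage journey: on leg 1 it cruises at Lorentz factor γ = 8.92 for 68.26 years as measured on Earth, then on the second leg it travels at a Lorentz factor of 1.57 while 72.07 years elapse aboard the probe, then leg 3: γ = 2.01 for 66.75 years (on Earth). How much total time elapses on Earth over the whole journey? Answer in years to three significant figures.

Δt = 248 years

Leg 1: 68.26 years is already measured on Earth.
Leg 2: γ = 1.57; Δt_2 = 1.570 × 72.07 = 113.1 years.
Leg 3: 66.75 years is already measured on Earth.
Total: 68.26 + 113.1 + 66.75 years.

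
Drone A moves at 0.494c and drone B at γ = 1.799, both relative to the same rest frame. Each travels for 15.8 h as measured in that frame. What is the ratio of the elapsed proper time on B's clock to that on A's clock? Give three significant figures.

A: γ = 1/√(1 − 0.494²) = 1/√0.7560 = 1.150. B: γ = 1.799.
τ_A/τ_B = γ_B/γ_A = 1.799/1.150 = 1.564, so τ_B/τ_A = 0.6393.

τ_B/τ_A = 0.639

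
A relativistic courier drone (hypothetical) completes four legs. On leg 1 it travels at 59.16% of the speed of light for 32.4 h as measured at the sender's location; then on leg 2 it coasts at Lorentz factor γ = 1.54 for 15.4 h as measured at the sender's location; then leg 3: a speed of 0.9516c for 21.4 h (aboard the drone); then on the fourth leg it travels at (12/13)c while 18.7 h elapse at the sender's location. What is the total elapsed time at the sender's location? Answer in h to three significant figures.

Δt = 136 h

Leg 1: 32.4 h is already measured at the sender's location.
Leg 2: 15.4 h is already measured at the sender's location.
Leg 3: γ = 1/√(1 − 0.9516²) = 1/√0.09446 = 3.254; Δt_3 = 3.254 × 21.4 = 69.63 h.
Leg 4: 18.7 h is already measured at the sender's location.
Total: 32.40 + 15.40 + 69.63 + 18.70 h.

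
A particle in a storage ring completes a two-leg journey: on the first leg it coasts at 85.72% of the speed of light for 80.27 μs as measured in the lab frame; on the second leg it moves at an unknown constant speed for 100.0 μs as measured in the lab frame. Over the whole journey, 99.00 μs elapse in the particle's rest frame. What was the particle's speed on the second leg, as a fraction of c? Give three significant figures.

β = 0.817

Leg 1: β = 0.8572; γ = 1/√(1 − 0.8572²) = 1/√0.2652 = 1.942; τ_1 = 80.27/1.942 = 41.34 μs.
Leg 2: speed unknown; τ_2 = 100.0/γ_2.
Total proper time: 41.34 + τ_2 = 99.00, so τ_2 = 99.00 − 41.34 = 57.66 μs.
γ_2 = 100.0/57.66 = 1.734; β = √(1 − 1/γ²) = √0.6675.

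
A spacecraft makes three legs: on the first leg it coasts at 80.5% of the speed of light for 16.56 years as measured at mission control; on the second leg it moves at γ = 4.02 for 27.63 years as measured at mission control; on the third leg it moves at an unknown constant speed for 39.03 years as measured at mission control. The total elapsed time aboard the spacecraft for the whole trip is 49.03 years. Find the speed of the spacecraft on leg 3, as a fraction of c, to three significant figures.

β = 0.560

Leg 1: β = 0.805; γ = 1/√(1 − 0.805²) = 1/√0.3520 = 1.686; τ_1 = 16.56/1.686 = 9.825 years.
Leg 2: γ = 4.02; τ_2 = 27.63/4.020 = 6.873 years.
Leg 3: speed unknown; τ_3 = 39.03/γ_3.
Total proper time: 9.825 + 6.873 + τ_3 = 49.03, so τ_3 = 49.03 − 16.70 = 32.33 years.
γ_3 = 39.03/32.33 = 1.207; β = √(1 − 1/γ²) = √0.3138.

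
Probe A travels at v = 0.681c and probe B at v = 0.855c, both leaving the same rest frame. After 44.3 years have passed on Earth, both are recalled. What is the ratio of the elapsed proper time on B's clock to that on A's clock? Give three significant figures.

τ_B/τ_A = 0.708

A: γ = 1/√(1 − 0.681²) = 1/√0.5362 = 1.366. B: γ = 1/√(1 − 0.855²) = 1/√0.2690 = 1.928.
τ_A/τ_B = γ_B/γ_A = 1.928/1.366 = 1.412, so τ_B/τ_A = 0.7082.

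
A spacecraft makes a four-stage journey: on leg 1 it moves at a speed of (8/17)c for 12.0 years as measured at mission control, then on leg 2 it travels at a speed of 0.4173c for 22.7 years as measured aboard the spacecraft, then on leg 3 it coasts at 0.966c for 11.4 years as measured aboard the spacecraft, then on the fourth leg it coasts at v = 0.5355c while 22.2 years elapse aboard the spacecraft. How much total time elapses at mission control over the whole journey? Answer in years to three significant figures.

Δt = 107 years

Leg 1: 12.0 years is already measured at mission control.
Leg 2: γ = 1/√(1 − 0.4173²) = 1/√0.8259 = 1.100; Δt_2 = 1.100 × 22.7 = 24.98 years.
Leg 3: γ = 1/√(1 − 0.966²) = 1/√0.06684 = 3.868; Δt_3 = 3.868 × 11.4 = 44.09 years.
Leg 4: γ = 1/√(1 − 0.5355²) = 1/√0.7132 = 1.184; Δt_4 = 1.184 × 22.2 = 26.29 years.
Total: 12.00 + 24.98 + 44.09 + 26.29 years.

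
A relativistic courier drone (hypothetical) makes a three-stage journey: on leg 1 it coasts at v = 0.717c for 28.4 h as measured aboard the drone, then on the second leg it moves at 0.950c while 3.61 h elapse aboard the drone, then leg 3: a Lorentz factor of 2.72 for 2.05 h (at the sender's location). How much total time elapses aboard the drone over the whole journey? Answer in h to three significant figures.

τ = 32.8 h

Leg 1: 28.4 h is already measured aboard the drone.
Leg 2: 3.61 h is already measured aboard the drone.
Leg 3: γ = 2.72; τ_3 = 2.05/2.720 = 0.7537 h.
Total: 28.40 + 3.610 + 0.7537 h.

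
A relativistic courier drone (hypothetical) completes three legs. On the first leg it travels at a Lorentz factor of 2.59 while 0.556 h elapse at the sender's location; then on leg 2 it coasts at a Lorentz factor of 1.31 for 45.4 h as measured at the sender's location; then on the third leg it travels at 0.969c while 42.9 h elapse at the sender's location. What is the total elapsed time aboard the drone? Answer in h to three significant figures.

Leg 1: γ = 2.59; τ_1 = 0.556/2.590 = 0.2147 h.
Leg 2: γ = 1.31; τ_2 = 45.4/1.310 = 34.66 h.
Leg 3: γ = 1/√(1 − 0.969²) = 1/√0.06104 = 4.048; τ_3 = 42.9/4.048 = 10.60 h.
Total: 0.2147 + 34.66 + 10.60 h.

τ = 45.5 h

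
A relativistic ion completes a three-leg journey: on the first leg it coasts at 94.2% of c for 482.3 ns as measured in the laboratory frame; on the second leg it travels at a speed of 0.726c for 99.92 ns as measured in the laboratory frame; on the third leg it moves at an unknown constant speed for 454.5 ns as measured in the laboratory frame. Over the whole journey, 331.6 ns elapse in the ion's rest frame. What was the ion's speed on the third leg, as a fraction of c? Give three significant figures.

β = 0.975

Leg 1: β = 0.942; γ = 1/√(1 − 0.942²) = 1/√0.1126 = 2.980; τ_1 = 482.3/2.980 = 161.9 ns.
Leg 2: γ = 1/√(1 − 0.726²) = 1/√0.4729 = 1.454; τ_2 = 99.92/1.454 = 68.71 ns.
Leg 3: speed unknown; τ_3 = 454.5/γ_3.
Total proper time: 161.9 + 68.71 + τ_3 = 331.6, so τ_3 = 331.6 − 230.6 = 101.0 ns.
γ_3 = 454.5/101.0 = 4.499; β = √(1 − 1/γ²) = √0.9506.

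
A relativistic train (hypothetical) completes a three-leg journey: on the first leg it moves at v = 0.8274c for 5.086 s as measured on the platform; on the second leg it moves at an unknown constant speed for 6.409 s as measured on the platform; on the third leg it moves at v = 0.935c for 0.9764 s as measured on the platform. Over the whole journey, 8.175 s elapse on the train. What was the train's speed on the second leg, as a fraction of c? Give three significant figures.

Leg 1: γ = 1/√(1 − 0.8274²) = 1/√0.3154 = 1.781; τ_1 = 5.086/1.781 = 2.856 s.
Leg 2: speed unknown; τ_2 = 6.409/γ_2.
Leg 3: γ = 1/√(1 − 0.935²) = 1/√0.1258 = 2.820; τ_3 = 0.9764/2.820 = 0.3463 s.
Total proper time: 2.856 + τ_2 + 0.3463 = 8.175, so τ_2 = 8.175 − 3.203 = 4.972 s.
γ_2 = 6.409/4.972 = 1.289; β = √(1 − 1/γ²) = √0.3981.

β = 0.631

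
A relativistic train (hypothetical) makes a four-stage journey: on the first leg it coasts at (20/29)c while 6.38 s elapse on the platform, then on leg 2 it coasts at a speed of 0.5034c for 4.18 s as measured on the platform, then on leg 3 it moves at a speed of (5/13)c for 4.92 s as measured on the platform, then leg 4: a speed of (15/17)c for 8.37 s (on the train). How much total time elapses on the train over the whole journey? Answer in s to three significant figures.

Leg 1: γ = 1/√(1 − (20/29)²) = 29/21 ≈ 1.381; τ_1 = 6.38/1.381 = 4.620 s.
Leg 2: γ = 1/√(1 − 0.5034²) = 1/√0.7466 = 1.157; τ_2 = 4.18/1.157 = 3.612 s.
Leg 3: γ = 1/√(1 − (5/13)²) = 13/12 ≈ 1.083; τ_3 = 4.92/1.083 = 4.542 s.
Leg 4: 8.37 s is already measured on the train.
Total: 4.620 + 3.612 + 4.542 + 8.370 s.

τ = 21.1 s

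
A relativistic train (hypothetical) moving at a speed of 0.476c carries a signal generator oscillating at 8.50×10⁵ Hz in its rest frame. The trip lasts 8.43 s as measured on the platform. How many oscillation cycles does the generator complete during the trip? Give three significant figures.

γ = 1/√(1 − 0.476²) = 1/√0.7734 = 1.137
The oscillator's own cycle count is N = f × τ where τ is the proper time on the train. τ = Δt/γ = 8.43/1.137 = 7.414 s = 7.414×10⁰ s.
N = 8.50×10⁵ × 7.414×10⁰ = 6.302×10⁶.

N = 6.30×10⁶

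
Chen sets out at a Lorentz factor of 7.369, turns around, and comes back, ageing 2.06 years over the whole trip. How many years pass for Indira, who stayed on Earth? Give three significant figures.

γ = 7.369
Earth-frame duration is the dilated interval: Δt = γτ = 7.369 × 2.06 years.

Δt = 15.2 years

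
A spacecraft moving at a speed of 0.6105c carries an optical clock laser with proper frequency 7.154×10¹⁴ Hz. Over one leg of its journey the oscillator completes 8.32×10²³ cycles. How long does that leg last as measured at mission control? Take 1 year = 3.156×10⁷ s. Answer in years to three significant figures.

Δt = 46.5 years

γ = 1/√(1 − 0.6105²) = 1/√0.6273 = 1.263
Proper time for N cycles: τ = N/f = 8.32×10²³/(7.154×10¹⁴) = 1.163×10⁹ s = 36.85 years.
Lab-frame duration Δt = γτ = 1.263 × 36.85 = 46.53 years.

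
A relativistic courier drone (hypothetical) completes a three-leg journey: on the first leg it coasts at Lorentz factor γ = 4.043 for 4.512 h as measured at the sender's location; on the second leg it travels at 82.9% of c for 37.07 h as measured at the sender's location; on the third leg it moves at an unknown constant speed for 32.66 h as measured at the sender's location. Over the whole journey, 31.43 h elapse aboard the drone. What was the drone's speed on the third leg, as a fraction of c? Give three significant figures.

Leg 1: γ = 4.043; τ_1 = 4.512/4.043 = 1.116 h.
Leg 2: β = 0.829; γ = 1/√(1 − 0.829²) = 1/√0.3128 = 1.788; τ_2 = 37.07/1.788 = 20.73 h.
Leg 3: speed unknown; τ_3 = 32.66/γ_3.
Total proper time: 1.116 + 20.73 + τ_3 = 31.43, so τ_3 = 31.43 − 21.85 = 9.583 h.
γ_3 = 32.66/9.583 = 3.408; β = √(1 − 1/γ²) = √0.9139.

β = 0.956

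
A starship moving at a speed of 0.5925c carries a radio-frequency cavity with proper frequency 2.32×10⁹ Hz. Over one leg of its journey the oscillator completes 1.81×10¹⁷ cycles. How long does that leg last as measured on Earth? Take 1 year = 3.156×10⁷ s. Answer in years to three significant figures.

γ = 1/√(1 − 0.5925²) = 1/√0.6489 = 1.241
Proper time for N cycles: τ = N/f = 1.81×10¹⁷/(2.32×10⁹) = 7.802×10⁷ s = 2.472 years.
Lab-frame duration Δt = γτ = 1.241 × 2.472 = 3.069 years.

Δt = 3.07 years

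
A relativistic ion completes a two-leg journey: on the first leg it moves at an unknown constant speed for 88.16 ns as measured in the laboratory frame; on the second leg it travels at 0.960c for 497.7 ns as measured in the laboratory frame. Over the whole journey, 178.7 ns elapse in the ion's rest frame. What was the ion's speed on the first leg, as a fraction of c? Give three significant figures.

Leg 1: speed unknown; τ_1 = 88.16/γ_1.
Leg 2: γ = 1/√(1 − 0.960²) = 25/7 ≈ 3.571; τ_2 = 497.7/3.571 = 139.4 ns.
Total proper time: τ_1 + 139.4 = 178.7, so τ_1 = 178.7 − 139.4 = 39.34 ns.
γ_1 = 88.16/39.34 = 2.241; β = √(1 − 1/γ²) = √0.8008.

β = 0.895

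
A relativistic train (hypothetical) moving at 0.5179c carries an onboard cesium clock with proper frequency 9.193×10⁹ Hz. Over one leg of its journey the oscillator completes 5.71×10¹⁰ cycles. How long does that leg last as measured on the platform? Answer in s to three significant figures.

Δt = 7.26 s

γ = 1/√(1 − 0.5179²) = 1/√0.7318 = 1.169
Proper time for N cycles: τ = N/f = 5.71×10¹⁰/(9.193×10⁹) = 6.211×10⁰ s = 6.211 s.
Lab-frame duration Δt = γτ = 1.169 × 6.211 = 7.261 s.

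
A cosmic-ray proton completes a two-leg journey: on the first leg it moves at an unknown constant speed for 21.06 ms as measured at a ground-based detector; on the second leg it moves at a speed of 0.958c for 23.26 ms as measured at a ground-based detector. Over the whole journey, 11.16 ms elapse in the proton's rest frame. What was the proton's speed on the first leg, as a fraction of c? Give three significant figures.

β = 0.977

Leg 1: speed unknown; τ_1 = 21.06/γ_1.
Leg 2: γ = 1/√(1 − 0.958²) = 1/√0.08224 = 3.487; τ_2 = 23.26/3.487 = 6.670 ms.
Total proper time: τ_1 + 6.670 = 11.16, so τ_1 = 11.16 − 6.670 = 4.490 ms.
γ_1 = 21.06/4.490 = 4.691; β = √(1 − 1/γ²) = √0.9546.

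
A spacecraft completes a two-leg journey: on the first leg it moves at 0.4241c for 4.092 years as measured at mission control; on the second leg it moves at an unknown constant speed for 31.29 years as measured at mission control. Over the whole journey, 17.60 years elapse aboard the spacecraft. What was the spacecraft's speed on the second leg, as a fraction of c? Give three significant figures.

β = 0.896

Leg 1: γ = 1/√(1 − 0.4241²) = 1/√0.8201 = 1.104; τ_1 = 4.092/1.104 = 3.706 years.
Leg 2: speed unknown; τ_2 = 31.29/γ_2.
Total proper time: 3.706 + τ_2 = 17.60, so τ_2 = 17.60 − 3.706 = 13.89 years.
γ_2 = 31.29/13.89 = 2.252; β = √(1 − 1/γ²) = √0.8028.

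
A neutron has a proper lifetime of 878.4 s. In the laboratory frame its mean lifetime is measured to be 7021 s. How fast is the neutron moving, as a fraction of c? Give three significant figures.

v = 0.992c

γ = Δt/τ₀ = 7021/878.4 = 7.993
β = √(1 − 1/γ²) = √(1 − 0.01565) = √0.9843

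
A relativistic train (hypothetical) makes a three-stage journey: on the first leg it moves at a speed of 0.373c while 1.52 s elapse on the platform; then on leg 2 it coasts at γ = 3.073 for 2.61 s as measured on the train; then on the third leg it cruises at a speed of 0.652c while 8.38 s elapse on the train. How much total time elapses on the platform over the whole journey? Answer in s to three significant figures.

Leg 1: 1.52 s is already measured on the platform.
Leg 2: γ = 3.073; Δt_2 = 3.073 × 2.61 = 8.021 s.
Leg 3: γ = 1/√(1 − 0.652²) = 1/√0.5749 = 1.319; Δt_3 = 1.319 × 8.38 = 11.05 s.
Total: 1.520 + 8.021 + 11.05 s.

Δt = 20.6 s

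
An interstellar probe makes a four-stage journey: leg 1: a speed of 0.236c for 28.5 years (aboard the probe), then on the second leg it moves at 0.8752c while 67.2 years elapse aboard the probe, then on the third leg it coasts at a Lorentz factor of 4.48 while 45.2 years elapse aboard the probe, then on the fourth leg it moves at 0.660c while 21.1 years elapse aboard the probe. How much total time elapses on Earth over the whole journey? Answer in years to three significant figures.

Leg 1: γ = 1/√(1 − 0.236²) = 1/√0.9443 = 1.029; Δt_1 = 1.029 × 28.5 = 29.33 years.
Leg 2: γ = 1/√(1 − 0.8752²) = 1/√0.2340 = 2.067; Δt_2 = 2.067 × 67.2 = 138.9 years.
Leg 3: γ = 4.48; Δt_3 = 4.480 × 45.2 = 202.5 years.
Leg 4: γ = 1/√(1 − 0.660²) = 1/√0.5644 = 1.331; Δt_4 = 1.331 × 21.1 = 28.09 years.
Total: 29.33 + 138.9 + 202.5 + 28.09 years.

Δt = 399 years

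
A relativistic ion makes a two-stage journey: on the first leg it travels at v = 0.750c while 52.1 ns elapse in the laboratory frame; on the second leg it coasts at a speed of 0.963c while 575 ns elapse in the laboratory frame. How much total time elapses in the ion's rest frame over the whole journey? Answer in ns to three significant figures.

τ = 189 ns

Leg 1: γ = 1/√(1 − 0.750²) = 1/√0.4375 = 1.512; τ_1 = 52.1/1.512 = 34.46 ns.
Leg 2: γ = 1/√(1 − 0.963²) = 1/√0.07263 = 3.711; τ_2 = 575/3.711 = 155.0 ns.
Total: 34.46 + 155.0 ns.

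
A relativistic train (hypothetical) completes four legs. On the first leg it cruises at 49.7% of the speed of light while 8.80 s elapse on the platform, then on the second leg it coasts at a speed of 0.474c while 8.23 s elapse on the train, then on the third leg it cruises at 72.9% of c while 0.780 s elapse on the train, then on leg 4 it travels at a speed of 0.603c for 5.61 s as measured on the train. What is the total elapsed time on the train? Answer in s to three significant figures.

Leg 1: β = 0.497; γ = 1/√(1 − 0.497²) = 1/√0.7530 = 1.152; τ_1 = 8.80/1.152 = 7.636 s.
Leg 2: 8.23 s is already measured on the train.
Leg 3: 0.780 s is already measured on the train.
Leg 4: 5.61 s is already measured on the train.
Total: 7.636 + 8.230 + 0.7800 + 5.610 s.

τ = 22.3 s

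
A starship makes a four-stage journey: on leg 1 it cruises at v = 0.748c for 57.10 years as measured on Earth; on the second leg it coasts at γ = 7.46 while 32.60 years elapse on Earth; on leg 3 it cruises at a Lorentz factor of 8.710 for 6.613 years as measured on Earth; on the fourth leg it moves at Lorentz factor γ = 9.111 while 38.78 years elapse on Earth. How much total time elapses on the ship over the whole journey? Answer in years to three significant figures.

τ = 47.3 years

Leg 1: γ = 1/√(1 − 0.748²) = 1/√0.4405 = 1.507; τ_1 = 57.10/1.507 = 37.90 years.
Leg 2: γ = 7.46; τ_2 = 32.60/7.460 = 4.370 years.
Leg 3: γ = 8.710; τ_3 = 6.613/8.710 = 0.7592 years.
Leg 4: γ = 9.111; τ_4 = 38.78/9.111 = 4.256 years.
Total: 37.90 + 4.370 + 0.7592 + 4.256 years.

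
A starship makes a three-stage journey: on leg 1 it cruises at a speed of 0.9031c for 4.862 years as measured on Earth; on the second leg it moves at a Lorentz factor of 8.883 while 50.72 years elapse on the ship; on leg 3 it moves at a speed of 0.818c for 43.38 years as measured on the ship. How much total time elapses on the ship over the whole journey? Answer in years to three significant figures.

Leg 1: γ = 1/√(1 − 0.9031²) = 1/√0.1844 = 2.329; τ_1 = 4.862/2.329 = 2.088 years.
Leg 2: 50.72 years is already measured on the ship.
Leg 3: 43.38 years is already measured on the ship.
Total: 2.088 + 50.72 + 43.38 years.

τ = 96.2 years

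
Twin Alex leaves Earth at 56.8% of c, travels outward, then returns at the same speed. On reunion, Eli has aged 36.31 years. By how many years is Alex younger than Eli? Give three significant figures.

β = 0.568; γ = 1/√(1 − 0.568²) = 1/√0.6774 = 1.215
Alex's elapsed proper time: τ = 36.31/1.215 = 29.88 years.
Age gap = Δt − τ = 36.31 − 29.88 years.

Δt − τ = 6.43 years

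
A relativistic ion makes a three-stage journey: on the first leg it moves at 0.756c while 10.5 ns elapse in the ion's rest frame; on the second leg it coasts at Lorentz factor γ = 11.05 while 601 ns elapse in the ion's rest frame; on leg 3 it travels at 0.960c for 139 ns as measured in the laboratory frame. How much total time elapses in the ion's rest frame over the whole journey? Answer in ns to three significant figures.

τ = 650 ns

Leg 1: 10.5 ns is already measured in the ion's rest frame.
Leg 2: 601 ns is already measured in the ion's rest frame.
Leg 3: γ = 1/√(1 − 0.960²) = 25/7 ≈ 3.571; τ_3 = 139/3.571 = 38.92 ns.
Total: 10.50 + 601.0 + 38.92 ns.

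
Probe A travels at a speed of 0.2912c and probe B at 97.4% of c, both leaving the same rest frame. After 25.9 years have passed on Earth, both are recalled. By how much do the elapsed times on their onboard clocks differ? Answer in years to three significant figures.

A: γ = 1/√(1 − 0.2912²) = 1/√0.9152 = 1.045; τ_A = 25.9/1.045 = 24.78 years.
B: β = 0.974; γ = 1/√(1 − 0.974²) = 1/√0.05132 = 4.414; τ_B = 25.9/4.414 = 5.868 years.

|τ_A − τ_B| = 18.9 years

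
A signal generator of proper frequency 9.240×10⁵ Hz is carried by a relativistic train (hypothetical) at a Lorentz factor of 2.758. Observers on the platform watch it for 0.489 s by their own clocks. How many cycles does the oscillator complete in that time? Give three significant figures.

N = 1.64×10⁵

γ = 2.758
During 0.489 s of lab time, the oscillator's proper time advances by τ = Δt/γ = 0.489/2.758 = 0.1773 s = 1.773×10⁻¹ s.
N = f × τ = 9.240×10⁵ × 1.773×10⁻¹ = 1.638×10⁵.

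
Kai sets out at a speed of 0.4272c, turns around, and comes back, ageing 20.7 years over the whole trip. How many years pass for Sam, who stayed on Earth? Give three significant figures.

γ = 1/√(1 − 0.4272²) = 1/√0.8175 = 1.106
Earth-frame duration is the dilated interval: Δt = γτ = 1.106 × 20.7 years.

Δt = 22.9 years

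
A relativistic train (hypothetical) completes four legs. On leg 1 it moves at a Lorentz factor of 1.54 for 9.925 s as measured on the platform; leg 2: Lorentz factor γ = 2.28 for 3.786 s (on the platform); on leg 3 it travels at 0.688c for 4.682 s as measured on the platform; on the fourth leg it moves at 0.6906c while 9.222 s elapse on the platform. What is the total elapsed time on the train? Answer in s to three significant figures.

τ = 18.2 s

Leg 1: γ = 1.54; τ_1 = 9.925/1.540 = 6.445 s.
Leg 2: γ = 2.28; τ_2 = 3.786/2.280 = 1.661 s.
Leg 3: γ = 1/√(1 − 0.688²) = 1/√0.5267 = 1.378; τ_3 = 4.682/1.378 = 3.398 s.
Leg 4: γ = 1/√(1 − 0.6906²) = 1/√0.5231 = 1.383; τ_4 = 9.222/1.383 = 6.670 s.
Total: 6.445 + 1.661 + 3.398 + 6.670 s.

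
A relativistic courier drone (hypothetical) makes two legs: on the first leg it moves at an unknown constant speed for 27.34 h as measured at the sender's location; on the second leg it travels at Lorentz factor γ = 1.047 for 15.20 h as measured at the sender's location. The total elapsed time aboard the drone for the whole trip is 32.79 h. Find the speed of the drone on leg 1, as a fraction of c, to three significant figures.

Leg 1: speed unknown; τ_1 = 27.34/γ_1.
Leg 2: γ = 1.047; τ_2 = 15.20/1.047 = 14.52 h.
Total proper time: τ_1 + 14.52 = 32.79, so τ_1 = 32.79 − 14.52 = 18.27 h.
γ_1 = 27.34/18.27 = 1.496; β = √(1 − 1/γ²) = √0.5533.

β = 0.744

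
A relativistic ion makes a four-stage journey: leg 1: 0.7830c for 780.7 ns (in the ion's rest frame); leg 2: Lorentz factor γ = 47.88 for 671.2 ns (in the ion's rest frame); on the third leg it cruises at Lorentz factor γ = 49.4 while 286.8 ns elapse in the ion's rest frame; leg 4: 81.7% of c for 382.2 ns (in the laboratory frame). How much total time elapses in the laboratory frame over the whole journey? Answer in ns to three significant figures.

Leg 1: γ = 1/√(1 − 0.7830²) = 1/√0.3869 = 1.608; Δt_1 = 1.608 × 780.7 = 1255 ns.
Leg 2: γ = 47.88; Δt_2 = 47.88 × 671.2 = 3.214×10⁴ ns.
Leg 3: γ = 49.4; Δt_3 = 49.40 × 286.8 = 1.417×10⁴ ns.
Leg 4: 382.2 ns is already measured in the laboratory frame.
Total: 1255 + 3.214×10⁴ + 1.417×10⁴ + 382.2 ns.

Δt = 4.79×10⁴ ns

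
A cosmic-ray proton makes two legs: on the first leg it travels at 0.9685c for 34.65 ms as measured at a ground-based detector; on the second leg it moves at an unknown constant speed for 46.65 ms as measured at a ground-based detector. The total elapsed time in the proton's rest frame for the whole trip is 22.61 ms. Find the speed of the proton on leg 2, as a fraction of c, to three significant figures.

β = 0.954

Leg 1: γ = 1/√(1 − 0.9685²) = 1/√0.06201 = 4.016; τ_1 = 34.65/4.016 = 8.628 ms.
Leg 2: speed unknown; τ_2 = 46.65/γ_2.
Total proper time: 8.628 + τ_2 = 22.61, so τ_2 = 22.61 − 8.628 = 13.98 ms.
γ_2 = 46.65/13.98 = 3.337; β = √(1 − 1/γ²) = √0.9102.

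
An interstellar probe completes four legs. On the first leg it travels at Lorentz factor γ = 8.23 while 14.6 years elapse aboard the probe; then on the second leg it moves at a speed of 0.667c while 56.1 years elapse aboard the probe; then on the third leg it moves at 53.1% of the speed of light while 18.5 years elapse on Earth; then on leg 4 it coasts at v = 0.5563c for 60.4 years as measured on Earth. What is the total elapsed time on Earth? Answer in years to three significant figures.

Δt = 274 years

Leg 1: γ = 8.23; Δt_1 = 8.230 × 14.6 = 120.2 years.
Leg 2: γ = 1/√(1 − 0.667²) = 1/√0.5551 = 1.342; Δt_2 = 1.342 × 56.1 = 75.30 years.
Leg 3: 18.5 years is already measured on Earth.
Leg 4: 60.4 years is already measured on Earth.
Total: 120.2 + 75.30 + 18.50 + 60.40 years.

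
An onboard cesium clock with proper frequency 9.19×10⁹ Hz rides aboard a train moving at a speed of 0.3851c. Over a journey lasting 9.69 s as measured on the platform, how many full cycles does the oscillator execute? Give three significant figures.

γ = 1/√(1 − 0.3851²) = 1/√0.8517 = 1.084
The oscillator's own cycle count is N = f × τ where τ is the proper time on the train. τ = Δt/γ = 9.69/1.084 = 8.943 s = 8.943×10⁰ s.
N = 9.19×10⁹ × 8.943×10⁰ = 8.218×10¹⁰.

N = 8.22×10¹⁰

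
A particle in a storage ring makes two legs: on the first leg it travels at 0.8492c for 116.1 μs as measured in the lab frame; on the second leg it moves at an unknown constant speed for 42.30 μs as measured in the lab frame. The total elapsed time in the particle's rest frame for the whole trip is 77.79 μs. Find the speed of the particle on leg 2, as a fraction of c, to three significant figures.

Leg 1: γ = 1/√(1 − 0.8492²) = 1/√0.2789 = 1.894; τ_1 = 116.1/1.894 = 61.31 μs.
Leg 2: speed unknown; τ_2 = 42.30/γ_2.
Total proper time: 61.31 + τ_2 = 77.79, so τ_2 = 77.79 − 61.31 = 16.48 μs.
γ_2 = 42.30/16.48 = 2.567; β = √(1 − 1/γ²) = √0.8482.

β = 0.921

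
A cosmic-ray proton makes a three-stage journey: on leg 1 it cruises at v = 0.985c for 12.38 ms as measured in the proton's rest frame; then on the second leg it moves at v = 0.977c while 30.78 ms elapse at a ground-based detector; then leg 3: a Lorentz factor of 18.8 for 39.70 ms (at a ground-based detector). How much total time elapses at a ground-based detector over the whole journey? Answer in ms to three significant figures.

Leg 1: γ = 1/√(1 − 0.985²) = 1/√0.02977 = 5.795; Δt_1 = 5.795 × 12.38 = 71.75 ms.
Leg 2: 30.78 ms is already measured at a ground-based detector.
Leg 3: 39.70 ms is already measured at a ground-based detector.
Total: 71.75 + 30.78 + 39.70 ms.

Δt = 142 ms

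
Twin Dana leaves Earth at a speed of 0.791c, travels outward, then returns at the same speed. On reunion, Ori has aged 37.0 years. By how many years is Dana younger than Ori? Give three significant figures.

γ = 1/√(1 − 0.791²) = 1/√0.3743 = 1.634
Dana's elapsed proper time: τ = 37.0/1.634 = 22.64 years.
Age gap = Δt − τ = 37.0 − 22.64 years.

Δt − τ = 14.4 years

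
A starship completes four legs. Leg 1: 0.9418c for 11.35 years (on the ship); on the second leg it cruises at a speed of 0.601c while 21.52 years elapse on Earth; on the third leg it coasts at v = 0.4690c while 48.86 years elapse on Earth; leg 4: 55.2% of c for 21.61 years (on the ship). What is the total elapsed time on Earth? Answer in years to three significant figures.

Leg 1: γ = 1/√(1 − 0.9418²) = 1/√0.1130 = 2.975; Δt_1 = 2.975 × 11.35 = 33.76 years.
Leg 2: 21.52 years is already measured on Earth.
Leg 3: 48.86 years is already measured on Earth.
Leg 4: β = 0.552; γ = 1/√(1 − 0.552²) = 1/√0.6953 = 1.199; Δt_4 = 1.199 × 21.61 = 25.92 years.
Total: 33.76 + 21.52 + 48.86 + 25.92 years.

Δt = 130 years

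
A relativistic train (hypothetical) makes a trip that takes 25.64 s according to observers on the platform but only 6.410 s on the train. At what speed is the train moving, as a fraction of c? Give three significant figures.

The proper time is measured on the train (both events occur at the train's location); Δt is measured on the platform. γ = Δt/τ = 25.64/6.410 = 4.000.
β = √(1 − 1/γ²) = √(1 − 0.06250) = √0.9375

β = 0.968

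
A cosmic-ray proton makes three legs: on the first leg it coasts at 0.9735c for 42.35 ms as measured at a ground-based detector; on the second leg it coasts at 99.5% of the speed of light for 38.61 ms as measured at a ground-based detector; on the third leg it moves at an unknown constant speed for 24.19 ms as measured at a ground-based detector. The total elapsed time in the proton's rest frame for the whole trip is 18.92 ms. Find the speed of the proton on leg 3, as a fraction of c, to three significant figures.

β = 0.975

Leg 1: γ = 1/√(1 − 0.9735²) = 1/√0.05230 = 4.373; τ_1 = 42.35/4.373 = 9.685 ms.
Leg 2: β = 0.995; γ = 1/√(1 − 0.995²) = 1/√0.009975 = 10.01; τ_2 = 38.61/10.01 = 3.856 ms.
Leg 3: speed unknown; τ_3 = 24.19/γ_3.
Total proper time: 9.685 + 3.856 + τ_3 = 18.92, so τ_3 = 18.92 − 13.54 = 5.379 ms.
γ_3 = 24.19/5.379 = 4.497; β = √(1 − 1/γ²) = √0.9506.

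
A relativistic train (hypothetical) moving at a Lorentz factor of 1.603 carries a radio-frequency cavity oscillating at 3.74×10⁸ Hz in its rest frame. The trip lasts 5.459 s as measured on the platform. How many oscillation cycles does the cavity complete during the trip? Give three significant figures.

γ = 1.603
The oscillator's own cycle count is N = f × τ where τ is the proper time on the train. τ = Δt/γ = 5.459/1.603 = 3.405 s = 3.405×10⁰ s.
N = 3.74×10⁸ × 3.405×10⁰ = 1.274×10⁹.

N = 1.27×10⁹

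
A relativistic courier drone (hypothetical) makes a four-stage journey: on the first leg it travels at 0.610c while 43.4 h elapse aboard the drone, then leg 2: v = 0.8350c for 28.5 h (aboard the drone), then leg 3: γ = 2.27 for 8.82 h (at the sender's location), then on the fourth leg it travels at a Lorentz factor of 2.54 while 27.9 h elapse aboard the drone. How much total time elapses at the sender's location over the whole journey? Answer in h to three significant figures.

Leg 1: γ = 1/√(1 − 0.610²) = 1/√0.6279 = 1.262; Δt_1 = 1.262 × 43.4 = 54.77 h.
Leg 2: γ = 1/√(1 − 0.8350²) = 1/√0.3028 = 1.817; Δt_2 = 1.817 × 28.5 = 51.79 h.
Leg 3: 8.82 h is already measured at the sender's location.
Leg 4: γ = 2.54; Δt_4 = 2.540 × 27.9 = 70.87 h.
Total: 54.77 + 51.79 + 8.820 + 70.87 h.

Δt = 186 h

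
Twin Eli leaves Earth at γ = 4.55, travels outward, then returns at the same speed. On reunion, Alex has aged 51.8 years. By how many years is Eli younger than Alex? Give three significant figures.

γ = 4.55
Eli's elapsed proper time: τ = 51.8/4.550 = 11.38 years.
Age gap = Δt − τ = 51.8 − 11.38 years.

Δt − τ = 40.4 years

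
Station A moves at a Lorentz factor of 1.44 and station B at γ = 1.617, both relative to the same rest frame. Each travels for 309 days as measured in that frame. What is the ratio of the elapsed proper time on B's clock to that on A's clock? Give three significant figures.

τ_B/τ_A = 0.891

A: γ = 1.44. B: γ = 1.617.
τ_A/τ_B = γ_B/γ_A = 1.617/1.440 = 1.123, so τ_B/τ_A = 0.8905.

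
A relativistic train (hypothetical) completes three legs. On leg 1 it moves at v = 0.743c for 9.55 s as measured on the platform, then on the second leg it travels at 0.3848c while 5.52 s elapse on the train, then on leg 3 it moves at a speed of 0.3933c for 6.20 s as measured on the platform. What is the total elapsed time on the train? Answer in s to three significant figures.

Leg 1: γ = 1/√(1 − 0.743²) = 1/√0.4480 = 1.494; τ_1 = 9.55/1.494 = 6.392 s.
Leg 2: 5.52 s is already measured on the train.
Leg 3: γ = 1/√(1 − 0.3933²) = 1/√0.8453 = 1.088; τ_3 = 6.20/1.088 = 5.700 s.
Total: 6.392 + 5.520 + 5.700 s.

τ = 17.6 s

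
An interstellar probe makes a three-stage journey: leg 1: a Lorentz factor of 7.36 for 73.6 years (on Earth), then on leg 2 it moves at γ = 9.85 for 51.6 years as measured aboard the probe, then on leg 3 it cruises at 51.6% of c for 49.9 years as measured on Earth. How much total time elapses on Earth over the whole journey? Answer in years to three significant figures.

Δt = 632 years

Leg 1: 73.6 years is already measured on Earth.
Leg 2: γ = 9.85; Δt_2 = 9.850 × 51.6 = 508.3 years.
Leg 3: 49.9 years is already measured on Earth.
Total: 73.60 + 508.3 + 49.90 years.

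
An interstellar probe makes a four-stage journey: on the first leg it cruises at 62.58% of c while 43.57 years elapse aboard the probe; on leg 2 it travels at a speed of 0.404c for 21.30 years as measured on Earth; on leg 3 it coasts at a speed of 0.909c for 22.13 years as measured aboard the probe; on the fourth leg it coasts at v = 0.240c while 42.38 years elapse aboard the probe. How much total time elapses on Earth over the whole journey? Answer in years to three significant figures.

Δt = 174 years

Leg 1: β = 0.6258; γ = 1/√(1 − 0.6258²) = 1/√0.6084 = 1.282; Δt_1 = 1.282 × 43.57 = 55.86 years.
Leg 2: 21.30 years is already measured on Earth.
Leg 3: γ = 1/√(1 − 0.909²) = 1/√0.1737 = 2.399; Δt_3 = 2.399 × 22.13 = 53.10 years.
Leg 4: γ = 1/√(1 − 0.240²) = 1/√0.9424 = 1.030; Δt_4 = 1.030 × 42.38 = 43.66 years.
Total: 55.86 + 21.30 + 53.10 + 43.66 years.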